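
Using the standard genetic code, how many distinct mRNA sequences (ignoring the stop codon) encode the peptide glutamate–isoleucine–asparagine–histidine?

24

Glu: 2 codons.
Ile: 3 codons.
Asn: 2 codons.
His: 2 codons.
2 × 3 × 2 × 2 = 24.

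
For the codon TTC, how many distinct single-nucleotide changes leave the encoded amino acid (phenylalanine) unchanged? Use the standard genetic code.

1

Position 1: none → 0 synonymous.
Position 2: none → 0 synonymous.
Position 3: TTT → 1 synonymous.
Total: 0 + 0 + 1 = 1.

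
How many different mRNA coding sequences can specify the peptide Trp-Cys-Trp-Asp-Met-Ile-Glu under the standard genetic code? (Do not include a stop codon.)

Trp: 1 codon.
Cys: 2 codons.
Trp: 1 codon.
Asp: 2 codons.
Met: 1 codon.
Ile: 3 codons.
Glu: 2 codons.
1 × 2 × 1 × 2 × 1 × 3 × 2 = 24.

24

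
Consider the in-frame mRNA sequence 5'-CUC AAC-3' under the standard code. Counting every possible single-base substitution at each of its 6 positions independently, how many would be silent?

Codon 1 (CUC, Leu): 3 synonymous substitutions.
Codon 2 (AAC, Asn): 1 synonymous substitution.
Total: 3 + 1 = 4.

4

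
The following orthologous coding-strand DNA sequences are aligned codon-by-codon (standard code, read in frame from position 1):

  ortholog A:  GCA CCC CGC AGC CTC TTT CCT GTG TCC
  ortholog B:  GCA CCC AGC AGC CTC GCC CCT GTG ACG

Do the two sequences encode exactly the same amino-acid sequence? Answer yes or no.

Codon 1: GCA Ala / GCA Ala — identical.
Codon 2: CCC Pro / CCC Pro — identical.
Codon 3: CGC Arg / AGC Ser — nonsynonymous.
Codon 4: AGC Ser / AGC Ser — identical.
Codon 5: CTC Leu / CTC Leu — identical.
Codon 6: TTT Phe / GCC Ala — nonsynonymous.
Codon 7: CCT Pro / CCT Pro — identical.
Codon 8: GTG Val / GTG Val — identical.
Codon 9: TCC Ser / ACG Thr — nonsynonymous.
Nonsynonymous differences: 3 → different protein.

no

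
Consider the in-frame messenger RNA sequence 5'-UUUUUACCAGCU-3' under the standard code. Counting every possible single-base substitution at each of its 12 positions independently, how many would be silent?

9

Codon 1 (UUU, Phe): 1 synonymous substitution.
Codon 2 (UUA, Leu): 2 synonymous substitutions.
Codon 3 (CCA, Pro): 3 synonymous substitutions.
Codon 4 (GCU, Ala): 3 synonymous substitutions.
Total: 1 + 2 + 3 + 3 = 9.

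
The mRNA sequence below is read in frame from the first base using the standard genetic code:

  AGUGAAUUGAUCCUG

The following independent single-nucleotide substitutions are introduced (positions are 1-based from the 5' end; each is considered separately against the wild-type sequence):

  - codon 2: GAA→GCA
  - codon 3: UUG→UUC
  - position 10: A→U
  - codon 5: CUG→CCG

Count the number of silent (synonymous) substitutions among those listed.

0

Codon 2: GAA (Glu) → GCA (Ala) — missense.
Codon 3: UUG (Leu) → UUC (Phe) — missense.
Codon 4: AUC (Ile) → UUC (Phe) — missense.
Codon 5: CUG (Leu) → CCG (Pro) — missense.
Synonymous: 0 of 4.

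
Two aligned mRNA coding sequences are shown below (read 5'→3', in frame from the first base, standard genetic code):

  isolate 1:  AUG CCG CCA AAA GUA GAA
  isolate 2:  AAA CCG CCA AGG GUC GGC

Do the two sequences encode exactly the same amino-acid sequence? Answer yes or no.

no

Codon 1: AUG Met / AAA Lys — nonsynonymous.
Codon 2: CCG Pro / CCG Pro — identical.
Codon 3: CCA Pro / CCA Pro — identical.
Codon 4: AAA Lys / AGG Arg — nonsynonymous.
Codon 5: GUA Val / GUC Val — synonymous.
Codon 6: GAA Glu / GGC Gly — nonsynonymous.
Nonsynonymous differences: 3 → different protein.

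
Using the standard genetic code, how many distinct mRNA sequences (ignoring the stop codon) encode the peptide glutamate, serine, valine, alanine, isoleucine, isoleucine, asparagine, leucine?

20736

Glu: 2 codons.
Ser: 6 codons.
Val: 4 codons.
Ala: 4 codons.
Ile: 3 codons.
Ile: 3 codons.
Asn: 2 codons.
Leu: 6 codons.
2 × 6 × 4 × 4 × 3 × 3 × 2 × 6 = 20736.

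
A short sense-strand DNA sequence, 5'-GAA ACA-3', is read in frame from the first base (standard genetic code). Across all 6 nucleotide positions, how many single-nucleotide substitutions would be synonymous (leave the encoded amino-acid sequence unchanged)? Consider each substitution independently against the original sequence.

Codon 1 (GAA, Glu): 1 synonymous substitution.
Codon 2 (ACA, Thr): 3 synonymous substitutions.
Total: 1 + 3 = 4.

4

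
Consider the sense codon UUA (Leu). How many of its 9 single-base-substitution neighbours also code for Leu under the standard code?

Position 1: CUA → 1 synonymous.
Position 2: none → 0 synonymous.
Position 3: UUG → 1 synonymous.
Total: 1 + 0 + 1 = 2.

2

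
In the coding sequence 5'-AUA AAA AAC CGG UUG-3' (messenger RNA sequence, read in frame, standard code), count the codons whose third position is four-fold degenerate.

Codon 1 AUA (Ile): third position 3-fold.
Codon 2 AAA (Lys): third position 2-fold.
Codon 3 AAC (Asn): third position 2-fold.
Codon 4 CGG (Arg): third position 4-fold.
Codon 5 UUG (Leu): third position 2-fold.
Four-fold degenerate third positions: 1.

1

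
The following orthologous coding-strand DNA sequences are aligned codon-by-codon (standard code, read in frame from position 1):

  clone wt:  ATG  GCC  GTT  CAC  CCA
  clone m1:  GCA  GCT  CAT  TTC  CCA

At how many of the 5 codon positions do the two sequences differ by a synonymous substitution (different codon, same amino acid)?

1

Codon 1: ATG Met / GCA Ala — nonsynonymous.
Codon 2: GCC Ala / GCT Ala — synonymous.
Codon 3: GTT Val / CAT His — nonsynonymous.
Codon 4: CAC His / TTC Phe — nonsynonymous.
Codon 5: CCA Pro / CCA Pro — identical.
Synonymous differences: 1.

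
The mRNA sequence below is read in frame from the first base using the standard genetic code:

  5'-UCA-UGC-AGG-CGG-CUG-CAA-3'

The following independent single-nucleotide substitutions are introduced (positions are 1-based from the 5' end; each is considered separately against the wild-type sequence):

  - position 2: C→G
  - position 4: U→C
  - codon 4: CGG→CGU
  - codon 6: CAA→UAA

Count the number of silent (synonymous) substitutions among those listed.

Codon 1: UCA (Ser) → UGA (Stop) — nonsense.
Codon 2: UGC (Cys) → CGC (Arg) — missense.
Codon 4: CGG (Arg) → CGU (Arg) — synonymous.
Codon 6: CAA (Gln) → UAA (Stop) — nonsense.
Synonymous: 1 of 4.

1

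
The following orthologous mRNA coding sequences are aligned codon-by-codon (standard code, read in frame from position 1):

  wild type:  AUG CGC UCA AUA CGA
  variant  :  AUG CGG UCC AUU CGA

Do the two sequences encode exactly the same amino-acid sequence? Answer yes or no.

Codon 1: AUG Met / AUG Met — identical.
Codon 2: CGC Arg / CGG Arg — synonymous.
Codon 3: UCA Ser / UCC Ser — synonymous.
Codon 4: AUA Ile / AUU Ile — synonymous.
Codon 5: CGA Arg / CGA Arg — identical.
Nonsynonymous differences: 0 → same protein.

yes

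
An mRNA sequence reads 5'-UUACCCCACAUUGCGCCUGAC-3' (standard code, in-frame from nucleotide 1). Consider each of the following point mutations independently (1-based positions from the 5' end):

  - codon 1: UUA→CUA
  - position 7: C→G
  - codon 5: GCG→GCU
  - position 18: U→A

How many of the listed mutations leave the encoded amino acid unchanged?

3

Codon 1: UUA (Leu) → CUA (Leu) — synonymous.
Codon 3: CAC (His) → GAC (Asp) — missense.
Codon 5: GCG (Ala) → GCU (Ala) — synonymous.
Codon 6: CCU (Pro) → CCA (Pro) — synonymous.
Synonymous: 3 of 4.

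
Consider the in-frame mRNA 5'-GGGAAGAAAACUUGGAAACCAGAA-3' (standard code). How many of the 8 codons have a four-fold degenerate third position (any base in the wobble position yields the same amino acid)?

Codon 1 GGG (Gly): third position 4-fold.
Codon 2 AAG (Lys): third position 2-fold.
Codon 3 AAA (Lys): third position 2-fold.
Codon 4 ACU (Thr): third position 4-fold.
Codon 5 UGG (Trp): third position 1-fold.
Codon 6 AAA (Lys): third position 2-fold.
Codon 7 CCA (Pro): third position 4-fold.
Codon 8 GAA (Glu): third position 2-fold.
Four-fold degenerate third positions: 3.

3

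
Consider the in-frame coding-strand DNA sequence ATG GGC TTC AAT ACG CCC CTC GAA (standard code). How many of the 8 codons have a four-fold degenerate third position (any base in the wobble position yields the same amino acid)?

4

Codon 1 ATG (Met): third position 1-fold.
Codon 2 GGC (Gly): third position 4-fold.
Codon 3 TTC (Phe): third position 2-fold.
Codon 4 AAT (Asn): third position 2-fold.
Codon 5 ACG (Thr): third position 4-fold.
Codon 6 CCC (Pro): third position 4-fold.
Codon 7 CTC (Leu): third position 4-fold.
Codon 8 GAA (Glu): third position 2-fold.
Four-fold degenerate third positions: 4.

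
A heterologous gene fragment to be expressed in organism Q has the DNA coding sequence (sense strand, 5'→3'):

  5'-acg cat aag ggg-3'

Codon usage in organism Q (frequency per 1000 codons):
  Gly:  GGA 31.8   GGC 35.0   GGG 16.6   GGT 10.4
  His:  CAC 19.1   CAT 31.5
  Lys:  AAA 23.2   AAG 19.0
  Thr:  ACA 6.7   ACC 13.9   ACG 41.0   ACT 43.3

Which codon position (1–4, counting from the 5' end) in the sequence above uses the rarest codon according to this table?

Codon 1 ACG (Thr): 41.0 per 1000.
Codon 2 CAT (His): 31.5 per 1000.
Codon 3 AAG (Lys): 19.0 per 1000.
Codon 4 GGG (Gly): 16.6 per 1000.
Lowest frequency is 16.6 at codon 4.

4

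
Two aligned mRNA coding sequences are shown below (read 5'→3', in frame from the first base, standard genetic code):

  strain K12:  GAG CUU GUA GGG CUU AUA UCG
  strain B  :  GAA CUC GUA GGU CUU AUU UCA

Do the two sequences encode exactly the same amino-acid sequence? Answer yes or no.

yes

Codon 1: GAG Glu / GAA Glu — synonymous.
Codon 2: CUU Leu / CUC Leu — synonymous.
Codon 3: GUA Val / GUA Val — identical.
Codon 4: GGG Gly / GGU Gly — synonymous.
Codon 5: CUU Leu / CUU Leu — identical.
Codon 6: AUA Ile / AUU Ile — synonymous.
Codon 7: UCG Ser / UCA Ser — synonymous.
Nonsynonymous differences: 0 → same protein.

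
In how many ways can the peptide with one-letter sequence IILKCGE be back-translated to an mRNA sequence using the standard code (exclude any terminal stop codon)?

Ile: 3 codons.
Ile: 3 codons.
Leu: 6 codons.
Lys: 2 codons.
Cys: 2 codons.
Gly: 4 codons.
Glu: 2 codons.
3 × 3 × 6 × 2 × 2 × 4 × 2 = 1728.

1728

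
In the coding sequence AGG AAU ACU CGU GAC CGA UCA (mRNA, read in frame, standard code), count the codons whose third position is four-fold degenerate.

Codon 1 AGG (Arg): third position 2-fold.
Codon 2 AAU (Asn): third position 2-fold.
Codon 3 ACU (Thr): third position 4-fold.
Codon 4 CGU (Arg): third position 4-fold.
Codon 5 GAC (Asp): third position 2-fold.
Codon 6 CGA (Arg): third position 4-fold.
Codon 7 UCA (Ser): third position 4-fold.
Four-fold degenerate third positions: 4.

4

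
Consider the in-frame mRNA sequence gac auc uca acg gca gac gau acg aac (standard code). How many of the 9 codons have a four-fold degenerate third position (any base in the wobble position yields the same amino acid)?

4

Codon 1 GAC (Asp): third position 2-fold.
Codon 2 AUC (Ile): third position 3-fold.
Codon 3 UCA (Ser): third position 4-fold.
Codon 4 ACG (Thr): third position 4-fold.
Codon 5 GCA (Ala): third position 4-fold.
Codon 6 GAC (Asp): third position 2-fold.
Codon 7 GAU (Asp): third position 2-fold.
Codon 8 ACG (Thr): third position 4-fold.
Codon 9 AAC (Asn): third position 2-fold.
Four-fold degenerate third positions: 4.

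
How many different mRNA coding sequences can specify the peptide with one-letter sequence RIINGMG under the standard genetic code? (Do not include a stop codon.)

1728

Arg: 6 codons.
Ile: 3 codons.
Ile: 3 codons.
Asn: 2 codons.
Gly: 4 codons.
Met: 1 codon.
Gly: 4 codons.
6 × 3 × 3 × 2 × 4 × 1 × 4 = 1728.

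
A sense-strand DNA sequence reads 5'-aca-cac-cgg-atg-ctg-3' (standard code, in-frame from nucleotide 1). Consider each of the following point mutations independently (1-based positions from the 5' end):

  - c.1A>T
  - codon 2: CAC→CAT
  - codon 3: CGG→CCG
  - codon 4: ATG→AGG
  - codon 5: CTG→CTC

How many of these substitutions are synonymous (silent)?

Codon 1: ACA (Thr) → TCA (Ser) — missense.
Codon 2: CAC (His) → CAT (His) — synonymous.
Codon 3: CGG (Arg) → CCG (Pro) — missense.
Codon 4: ATG (Met) → AGG (Arg) — missense.
Codon 5: CTG (Leu) → CTC (Leu) — synonymous.
Synonymous: 2 of 5.

2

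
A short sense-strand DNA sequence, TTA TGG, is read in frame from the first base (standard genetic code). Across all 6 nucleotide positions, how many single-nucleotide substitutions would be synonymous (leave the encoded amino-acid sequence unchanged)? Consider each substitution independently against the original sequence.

Codon 1 (TTA, Leu): 2 synonymous substitutions.
Codon 2 (TGG, Trp): 0 synonymous substitutions.
Total: 2 + 0 = 2.

2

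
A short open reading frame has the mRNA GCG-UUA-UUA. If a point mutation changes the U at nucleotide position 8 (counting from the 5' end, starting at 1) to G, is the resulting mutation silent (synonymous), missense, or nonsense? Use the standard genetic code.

Position 8 falls in codon 3: UUA → Leu.
After the substitution the codon is UGA → Stop.
The new codon is a stop codon, so this is a nonsense mutation.

nonsense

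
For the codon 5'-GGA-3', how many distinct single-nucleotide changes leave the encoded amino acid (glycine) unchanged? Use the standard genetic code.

3

Position 1: none → 0 synonymous.
Position 2: none → 0 synonymous.
Position 3: GGT, GGC, GGG → 3 synonymous.
Total: 0 + 0 + 3 = 3.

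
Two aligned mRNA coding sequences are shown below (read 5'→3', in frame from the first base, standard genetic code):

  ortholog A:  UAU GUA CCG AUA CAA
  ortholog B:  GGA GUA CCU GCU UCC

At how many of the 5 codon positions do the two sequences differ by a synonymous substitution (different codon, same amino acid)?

1

Codon 1: UAU Tyr / GGA Gly — nonsynonymous.
Codon 2: GUA Val / GUA Val — identical.
Codon 3: CCG Pro / CCU Pro — synonymous.
Codon 4: AUA Ile / GCU Ala — nonsynonymous.
Codon 5: CAA Gln / UCC Ser — nonsynonymous.
Synonymous differences: 1.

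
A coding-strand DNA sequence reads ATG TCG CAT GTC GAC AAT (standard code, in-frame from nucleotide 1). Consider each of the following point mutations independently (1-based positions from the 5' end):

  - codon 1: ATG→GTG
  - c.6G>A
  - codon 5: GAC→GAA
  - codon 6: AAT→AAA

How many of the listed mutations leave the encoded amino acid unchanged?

Codon 1: ATG (Met) → GTG (Val) — missense.
Codon 2: TCG (Ser) → TCA (Ser) — synonymous.
Codon 5: GAC (Asp) → GAA (Glu) — missense.
Codon 6: AAT (Asn) → AAA (Lys) — missense.
Synonymous: 1 of 4.

1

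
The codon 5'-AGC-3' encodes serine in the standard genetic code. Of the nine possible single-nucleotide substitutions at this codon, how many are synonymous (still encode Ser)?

Position 1: none → 0 synonymous.
Position 2: none → 0 synonymous.
Position 3: AGU → 1 synonymous.
Total: 0 + 0 + 1 = 1.

1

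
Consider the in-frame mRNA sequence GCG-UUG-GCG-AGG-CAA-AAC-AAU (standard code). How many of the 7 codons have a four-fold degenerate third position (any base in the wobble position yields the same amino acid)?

2

Codon 1 GCG (Ala): third position 4-fold.
Codon 2 UUG (Leu): third position 2-fold.
Codon 3 GCG (Ala): third position 4-fold.
Codon 4 AGG (Arg): third position 2-fold.
Codon 5 CAA (Gln): third position 2-fold.
Codon 6 AAC (Asn): third position 2-fold.
Codon 7 AAU (Asn): third position 2-fold.
Four-fold degenerate third positions: 2.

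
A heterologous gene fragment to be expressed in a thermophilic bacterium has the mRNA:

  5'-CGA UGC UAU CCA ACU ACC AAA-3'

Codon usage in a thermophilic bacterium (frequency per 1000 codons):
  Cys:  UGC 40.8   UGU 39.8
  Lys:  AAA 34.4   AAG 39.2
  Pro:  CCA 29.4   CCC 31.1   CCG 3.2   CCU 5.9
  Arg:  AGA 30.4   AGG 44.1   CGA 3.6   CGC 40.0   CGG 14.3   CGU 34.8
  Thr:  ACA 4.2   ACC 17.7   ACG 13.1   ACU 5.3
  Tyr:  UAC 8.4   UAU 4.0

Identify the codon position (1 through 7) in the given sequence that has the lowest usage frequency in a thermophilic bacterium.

Codon 1 CGA (Arg): 3.6 per 1000.
Codon 2 UGC (Cys): 40.8 per 1000.
Codon 3 UAU (Tyr): 4.0 per 1000.
Codon 4 CCA (Pro): 29.4 per 1000.
Codon 5 ACU (Thr): 5.3 per 1000.
Codon 6 ACC (Thr): 17.7 per 1000.
Codon 7 AAA (Lys): 34.4 per 1000.
Lowest frequency is 3.6 at codon 1.

1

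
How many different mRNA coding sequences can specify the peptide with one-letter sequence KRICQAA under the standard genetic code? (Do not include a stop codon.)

Lys: 2 codons.
Arg: 6 codons.
Ile: 3 codons.
Cys: 2 codons.
Gln: 2 codons.
Ala: 4 codons.
Ala: 4 codons.
2 × 6 × 3 × 2 × 2 × 4 × 4 = 2304.

2304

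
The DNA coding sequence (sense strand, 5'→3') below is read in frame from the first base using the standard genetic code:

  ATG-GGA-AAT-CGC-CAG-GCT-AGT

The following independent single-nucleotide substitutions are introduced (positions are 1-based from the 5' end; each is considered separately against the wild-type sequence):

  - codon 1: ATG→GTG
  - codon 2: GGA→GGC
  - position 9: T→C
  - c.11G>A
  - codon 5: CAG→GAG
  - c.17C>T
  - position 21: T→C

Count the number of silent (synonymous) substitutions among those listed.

3

Codon 1: ATG (Met) → GTG (Val) — missense.
Codon 2: GGA (Gly) → GGC (Gly) — synonymous.
Codon 3: AAT (Asn) → AAC (Asn) — synonymous.
Codon 4: CGC (Arg) → CAC (His) — missense.
Codon 5: CAG (Gln) → GAG (Glu) — missense.
Codon 6: GCT (Ala) → GTT (Val) — missense.
Codon 7: AGT (Ser) → AGC (Ser) — synonymous.
Synonymous: 3 of 7.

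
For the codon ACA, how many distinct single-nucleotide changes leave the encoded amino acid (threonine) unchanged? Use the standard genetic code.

Position 1: none → 0 synonymous.
Position 2: none → 0 synonymous.
Position 3: ACU, ACC, ACG → 3 synonymous.
Total: 0 + 0 + 3 = 3.

3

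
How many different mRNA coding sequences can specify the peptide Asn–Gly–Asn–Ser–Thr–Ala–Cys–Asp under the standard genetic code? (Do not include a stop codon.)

Asn: 2 codons.
Gly: 4 codons.
Asn: 2 codons.
Ser: 6 codons.
Thr: 4 codons.
Ala: 4 codons.
Cys: 2 codons.
Asp: 2 codons.
2 × 4 × 2 × 6 × 4 × 4 × 2 × 2 = 6144.

6144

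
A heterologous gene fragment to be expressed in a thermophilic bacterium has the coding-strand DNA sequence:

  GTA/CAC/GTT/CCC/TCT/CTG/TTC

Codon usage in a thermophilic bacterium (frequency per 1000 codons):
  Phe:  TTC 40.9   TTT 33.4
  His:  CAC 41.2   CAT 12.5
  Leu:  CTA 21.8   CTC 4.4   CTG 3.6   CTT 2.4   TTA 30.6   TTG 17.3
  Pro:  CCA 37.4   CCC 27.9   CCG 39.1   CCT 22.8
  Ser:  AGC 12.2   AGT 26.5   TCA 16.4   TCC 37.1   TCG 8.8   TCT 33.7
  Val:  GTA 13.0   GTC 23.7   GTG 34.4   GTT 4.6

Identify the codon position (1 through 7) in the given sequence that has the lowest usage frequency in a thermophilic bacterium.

6

Codon 1 GTA (Val): 13.0 per 1000.
Codon 2 CAC (His): 41.2 per 1000.
Codon 3 GTT (Val): 4.6 per 1000.
Codon 4 CCC (Pro): 27.9 per 1000.
Codon 5 TCT (Ser): 33.7 per 1000.
Codon 6 CTG (Leu): 3.6 per 1000.
Codon 7 TTC (Phe): 40.9 per 1000.
Lowest frequency is 3.6 at codon 6.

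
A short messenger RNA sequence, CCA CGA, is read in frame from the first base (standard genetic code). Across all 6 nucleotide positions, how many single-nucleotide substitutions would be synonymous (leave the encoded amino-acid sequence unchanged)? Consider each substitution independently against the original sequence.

Codon 1 (CCA, Pro): 3 synonymous substitutions.
Codon 2 (CGA, Arg): 4 synonymous substitutions.
Total: 3 + 4 = 7.

7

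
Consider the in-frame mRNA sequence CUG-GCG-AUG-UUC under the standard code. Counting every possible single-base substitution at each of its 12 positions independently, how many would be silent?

Codon 1 (CUG, Leu): 4 synonymous substitutions.
Codon 2 (GCG, Ala): 3 synonymous substitutions.
Codon 3 (AUG, Met): 0 synonymous substitutions.
Codon 4 (UUC, Phe): 1 synonymous substitution.
Total: 4 + 3 + 0 + 1 = 8.

8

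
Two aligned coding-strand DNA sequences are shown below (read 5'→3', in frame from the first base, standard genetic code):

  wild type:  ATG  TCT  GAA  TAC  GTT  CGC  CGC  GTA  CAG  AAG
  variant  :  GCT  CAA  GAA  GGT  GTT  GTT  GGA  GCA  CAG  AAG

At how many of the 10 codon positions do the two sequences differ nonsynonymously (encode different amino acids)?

6

Codon 1: ATG Met / GCT Ala — nonsynonymous.
Codon 2: TCT Ser / CAA Gln — nonsynonymous.
Codon 3: GAA Glu / GAA Glu — identical.
Codon 4: TAC Tyr / GGT Gly — nonsynonymous.
Codon 5: GTT Val / GTT Val — identical.
Codon 6: CGC Arg / GTT Val — nonsynonymous.
Codon 7: CGC Arg / GGA Gly — nonsynonymous.
Codon 8: GTA Val / GCA Ala — nonsynonymous.
Codon 9: CAG Gln / CAG Gln — identical.
Codon 10: AAG Lys / AAG Lys — identical.
Nonsynonymous differences: 6.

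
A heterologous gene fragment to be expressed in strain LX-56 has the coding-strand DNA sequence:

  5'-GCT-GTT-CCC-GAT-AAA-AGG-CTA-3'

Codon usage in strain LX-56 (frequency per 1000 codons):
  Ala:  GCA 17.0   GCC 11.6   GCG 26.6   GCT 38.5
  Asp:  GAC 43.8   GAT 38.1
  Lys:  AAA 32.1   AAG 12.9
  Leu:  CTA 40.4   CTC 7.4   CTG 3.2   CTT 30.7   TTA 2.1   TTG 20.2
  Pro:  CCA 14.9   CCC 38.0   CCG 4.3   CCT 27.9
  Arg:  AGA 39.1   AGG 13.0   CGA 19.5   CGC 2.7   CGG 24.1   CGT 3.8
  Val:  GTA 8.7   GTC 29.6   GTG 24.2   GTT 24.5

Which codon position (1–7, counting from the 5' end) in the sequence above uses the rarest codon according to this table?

6

Codon 1 GCT (Ala): 38.5 per 1000.
Codon 2 GTT (Val): 24.5 per 1000.
Codon 3 CCC (Pro): 38.0 per 1000.
Codon 4 GAT (Asp): 38.1 per 1000.
Codon 5 AAA (Lys): 32.1 per 1000.
Codon 6 AGG (Arg): 13.0 per 1000.
Codon 7 CTA (Leu): 40.4 per 1000.
Lowest frequency is 13.0 at codon 6.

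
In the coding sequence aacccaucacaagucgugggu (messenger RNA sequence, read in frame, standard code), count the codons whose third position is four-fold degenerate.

Codon 1 AAC (Asn): third position 2-fold.
Codon 2 CCA (Pro): third position 4-fold.
Codon 3 UCA (Ser): third position 4-fold.
Codon 4 CAA (Gln): third position 2-fold.
Codon 5 GUC (Val): third position 4-fold.
Codon 6 GUG (Val): third position 4-fold.
Codon 7 GGU (Gly): third position 4-fold.
Four-fold degenerate third positions: 5.

5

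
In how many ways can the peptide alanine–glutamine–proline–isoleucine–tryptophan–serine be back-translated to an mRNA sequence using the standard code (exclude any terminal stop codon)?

576

Ala: 4 codons.
Gln: 2 codons.
Pro: 4 codons.
Ile: 3 codons.
Trp: 1 codon.
Ser: 6 codons.
4 × 2 × 4 × 3 × 1 × 6 = 576.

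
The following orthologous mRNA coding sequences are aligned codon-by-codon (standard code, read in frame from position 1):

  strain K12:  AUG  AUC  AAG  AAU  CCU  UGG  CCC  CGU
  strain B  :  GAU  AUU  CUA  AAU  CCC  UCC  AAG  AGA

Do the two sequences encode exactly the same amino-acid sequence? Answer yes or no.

no

Codon 1: AUG Met / GAU Asp — nonsynonymous.
Codon 2: AUC Ile / AUU Ile — synonymous.
Codon 3: AAG Lys / CUA Leu — nonsynonymous.
Codon 4: AAU Asn / AAU Asn — identical.
Codon 5: CCU Pro / CCC Pro — synonymous.
Codon 6: UGG Trp / UCC Ser — nonsynonymous.
Codon 7: CCC Pro / AAG Lys — nonsynonymous.
Codon 8: CGU Arg / AGA Arg — synonymous.
Nonsynonymous differences: 4 → different protein.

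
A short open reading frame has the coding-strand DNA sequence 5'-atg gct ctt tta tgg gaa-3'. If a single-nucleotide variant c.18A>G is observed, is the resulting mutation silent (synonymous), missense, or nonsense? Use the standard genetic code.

Position 18 falls in codon 6: GAA → Glu.
After the substitution the codon is GAG → Glu.
Both encode Glu, so the change is synonymous.

silent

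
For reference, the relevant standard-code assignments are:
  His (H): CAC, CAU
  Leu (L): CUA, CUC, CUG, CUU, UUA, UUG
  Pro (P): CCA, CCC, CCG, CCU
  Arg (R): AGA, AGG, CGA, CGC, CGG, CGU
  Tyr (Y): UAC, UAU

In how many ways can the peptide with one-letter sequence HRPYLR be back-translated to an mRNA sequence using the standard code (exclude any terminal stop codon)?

3456

His: 2 codons.
Arg: 6 codons.
Pro: 4 codons.
Tyr: 2 codons.
Leu: 6 codons.
Arg: 6 codons.
2 × 6 × 4 × 2 × 6 × 6 = 3456.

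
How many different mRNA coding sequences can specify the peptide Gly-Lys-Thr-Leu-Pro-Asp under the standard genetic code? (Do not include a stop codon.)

1536

Gly: 4 codons.
Lys: 2 codons.
Thr: 4 codons.
Leu: 6 codons.
Pro: 4 codons.
Asp: 2 codons.
4 × 2 × 4 × 6 × 4 × 2 = 1536.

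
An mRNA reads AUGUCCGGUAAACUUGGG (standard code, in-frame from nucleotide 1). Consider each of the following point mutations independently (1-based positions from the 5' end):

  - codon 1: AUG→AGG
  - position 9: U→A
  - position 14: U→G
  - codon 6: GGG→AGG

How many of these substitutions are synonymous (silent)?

1

Codon 1: AUG (Met) → AGG (Arg) — missense.
Codon 3: GGU (Gly) → GGA (Gly) — synonymous.
Codon 5: CUU (Leu) → CGU (Arg) — missense.
Codon 6: GGG (Gly) → AGG (Arg) — missense.
Synonymous: 1 of 4.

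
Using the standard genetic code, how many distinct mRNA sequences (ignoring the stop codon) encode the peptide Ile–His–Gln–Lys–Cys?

48

Ile: 3 codons.
His: 2 codons.
Gln: 2 codons.
Lys: 2 codons.
Cys: 2 codons.
3 × 2 × 2 × 2 × 2 = 48.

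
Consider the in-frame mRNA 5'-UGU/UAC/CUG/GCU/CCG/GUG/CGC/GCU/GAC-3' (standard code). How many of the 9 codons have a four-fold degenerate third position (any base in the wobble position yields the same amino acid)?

Codon 1 UGU (Cys): third position 2-fold.
Codon 2 UAC (Tyr): third position 2-fold.
Codon 3 CUG (Leu): third position 4-fold.
Codon 4 GCU (Ala): third position 4-fold.
Codon 5 CCG (Pro): third position 4-fold.
Codon 6 GUG (Val): third position 4-fold.
Codon 7 CGC (Arg): third position 4-fold.
Codon 8 GCU (Ala): third position 4-fold.
Codon 9 GAC (Asp): third position 2-fold.
Four-fold degenerate third positions: 6.

6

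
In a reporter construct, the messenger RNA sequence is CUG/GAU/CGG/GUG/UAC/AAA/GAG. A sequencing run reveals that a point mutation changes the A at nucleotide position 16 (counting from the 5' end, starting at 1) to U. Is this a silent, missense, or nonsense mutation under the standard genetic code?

nonsense

Position 16 falls in codon 6: AAA → Lys.
After the substitution the codon is UAA → Stop.
The new codon is a stop codon, so this is a nonsense mutation.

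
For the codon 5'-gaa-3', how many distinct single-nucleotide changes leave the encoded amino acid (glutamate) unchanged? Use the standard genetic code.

Position 1: none → 0 synonymous.
Position 2: none → 0 synonymous.
Position 3: GAG → 1 synonymous.
Total: 0 + 0 + 1 = 1.

1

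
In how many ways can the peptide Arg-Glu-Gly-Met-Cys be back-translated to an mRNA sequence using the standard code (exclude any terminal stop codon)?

96

Arg: 6 codons.
Glu: 2 codons.
Gly: 4 codons.
Met: 1 codon.
Cys: 2 codons.
6 × 2 × 4 × 1 × 2 = 96.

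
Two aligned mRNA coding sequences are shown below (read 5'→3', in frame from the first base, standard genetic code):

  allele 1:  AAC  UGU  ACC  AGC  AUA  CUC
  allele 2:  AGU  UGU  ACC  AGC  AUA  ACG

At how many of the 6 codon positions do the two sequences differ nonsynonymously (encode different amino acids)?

Codon 1: AAC Asn / AGU Ser — nonsynonymous.
Codon 2: UGU Cys / UGU Cys — identical.
Codon 3: ACC Thr / ACC Thr — identical.
Codon 4: AGC Ser / AGC Ser — identical.
Codon 5: AUA Ile / AUA Ile — identical.
Codon 6: CUC Leu / ACG Thr — nonsynonymous.
Nonsynonymous differences: 2.

2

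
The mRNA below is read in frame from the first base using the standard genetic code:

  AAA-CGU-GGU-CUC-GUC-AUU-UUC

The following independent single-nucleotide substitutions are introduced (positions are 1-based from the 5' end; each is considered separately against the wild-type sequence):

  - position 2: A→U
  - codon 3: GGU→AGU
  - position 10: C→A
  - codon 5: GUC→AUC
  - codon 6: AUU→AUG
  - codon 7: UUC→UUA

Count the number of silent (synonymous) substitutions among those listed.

Codon 1: AAA (Lys) → AUA (Ile) — missense.
Codon 3: GGU (Gly) → AGU (Ser) — missense.
Codon 4: CUC (Leu) → AUC (Ile) — missense.
Codon 5: GUC (Val) → AUC (Ile) — missense.
Codon 6: AUU (Ile) → AUG (Met) — missense.
Codon 7: UUC (Phe) → UUA (Leu) — missense.
Synonymous: 0 of 6.

0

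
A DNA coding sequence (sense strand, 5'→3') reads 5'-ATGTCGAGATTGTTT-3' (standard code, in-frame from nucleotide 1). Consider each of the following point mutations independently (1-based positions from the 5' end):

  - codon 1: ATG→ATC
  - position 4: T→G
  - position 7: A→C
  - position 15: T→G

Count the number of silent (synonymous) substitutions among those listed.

Codon 1: ATG (Met) → ATC (Ile) — missense.
Codon 2: TCG (Ser) → GCG (Ala) — missense.
Codon 3: AGA (Arg) → CGA (Arg) — synonymous.
Codon 5: TTT (Phe) → TTG (Leu) — missense.
Synonymous: 1 of 4.

1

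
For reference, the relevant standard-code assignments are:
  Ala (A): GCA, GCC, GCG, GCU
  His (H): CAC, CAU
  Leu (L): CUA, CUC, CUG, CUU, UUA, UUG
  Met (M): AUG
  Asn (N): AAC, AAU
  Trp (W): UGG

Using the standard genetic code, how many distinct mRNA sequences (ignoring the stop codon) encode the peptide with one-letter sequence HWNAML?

96

His: 2 codons.
Trp: 1 codon.
Asn: 2 codons.
Ala: 4 codons.
Met: 1 codon.
Leu: 6 codons.
2 × 1 × 2 × 4 × 1 × 6 = 96.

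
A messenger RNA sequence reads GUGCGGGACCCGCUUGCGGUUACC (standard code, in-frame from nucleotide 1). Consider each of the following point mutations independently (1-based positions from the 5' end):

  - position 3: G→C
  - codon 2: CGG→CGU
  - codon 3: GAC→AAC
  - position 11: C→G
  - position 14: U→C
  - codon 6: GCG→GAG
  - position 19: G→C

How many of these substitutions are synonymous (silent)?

Codon 1: GUG (Val) → GUC (Val) — synonymous.
Codon 2: CGG (Arg) → CGU (Arg) — synonymous.
Codon 3: GAC (Asp) → AAC (Asn) — missense.
Codon 4: CCG (Pro) → CGG (Arg) — missense.
Codon 5: CUU (Leu) → CCU (Pro) — missense.
Codon 6: GCG (Ala) → GAG (Glu) — missense.
Codon 7: GUU (Val) → CUU (Leu) — missense.
Synonymous: 2 of 7.

2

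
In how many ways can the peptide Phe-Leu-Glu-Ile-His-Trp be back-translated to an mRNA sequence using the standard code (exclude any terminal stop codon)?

144

Phe: 2 codons.
Leu: 6 codons.
Glu: 2 codons.
Ile: 3 codons.
His: 2 codons.
Trp: 1 codon.
2 × 6 × 2 × 3 × 2 × 1 = 144.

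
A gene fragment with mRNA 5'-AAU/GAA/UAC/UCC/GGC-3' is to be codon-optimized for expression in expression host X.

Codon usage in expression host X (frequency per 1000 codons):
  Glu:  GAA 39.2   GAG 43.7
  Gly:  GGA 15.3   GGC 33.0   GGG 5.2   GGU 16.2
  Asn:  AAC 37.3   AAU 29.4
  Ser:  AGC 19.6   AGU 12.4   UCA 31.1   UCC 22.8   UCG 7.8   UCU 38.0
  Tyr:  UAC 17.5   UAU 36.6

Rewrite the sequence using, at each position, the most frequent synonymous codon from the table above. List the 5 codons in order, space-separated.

AAC GAG UAU UCU GGC

Codon 1 (Asn): best is AAC at 37.3.
Codon 2 (Glu): best is GAG at 43.7.
Codon 3 (Tyr): best is UAU at 36.6.
Codon 4 (Ser): best is UCU at 38.0.
Codon 5 (Gly): best is GGC at 33.0.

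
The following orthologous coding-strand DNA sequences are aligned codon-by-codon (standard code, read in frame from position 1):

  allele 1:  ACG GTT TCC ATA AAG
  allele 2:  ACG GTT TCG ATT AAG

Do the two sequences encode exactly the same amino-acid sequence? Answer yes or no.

yes

Codon 1: ACG Thr / ACG Thr — identical.
Codon 2: GTT Val / GTT Val — identical.
Codon 3: TCC Ser / TCG Ser — synonymous.
Codon 4: ATA Ile / ATT Ile — synonymous.
Codon 5: AAG Lys / AAG Lys — identical.
Nonsynonymous differences: 0 → same protein.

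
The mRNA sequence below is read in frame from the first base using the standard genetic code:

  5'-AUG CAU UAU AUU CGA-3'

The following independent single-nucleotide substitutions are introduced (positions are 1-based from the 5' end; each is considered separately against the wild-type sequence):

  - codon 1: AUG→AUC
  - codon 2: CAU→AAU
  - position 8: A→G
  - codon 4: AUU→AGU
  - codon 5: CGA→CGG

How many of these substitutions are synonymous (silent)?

1

Codon 1: AUG (Met) → AUC (Ile) — missense.
Codon 2: CAU (His) → AAU (Asn) — missense.
Codon 3: UAU (Tyr) → UGU (Cys) — missense.
Codon 4: AUU (Ile) → AGU (Ser) — missense.
Codon 5: CGA (Arg) → CGG (Arg) — synonymous.
Synonymous: 1 of 5.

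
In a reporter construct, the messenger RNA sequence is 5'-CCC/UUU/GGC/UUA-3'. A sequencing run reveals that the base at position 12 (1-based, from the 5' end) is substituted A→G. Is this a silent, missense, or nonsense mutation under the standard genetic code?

Position 12 falls in codon 4: UUA → Leu.
After the substitution the codon is UUG → Leu.
Both encode Leu, so the change is synonymous.

silent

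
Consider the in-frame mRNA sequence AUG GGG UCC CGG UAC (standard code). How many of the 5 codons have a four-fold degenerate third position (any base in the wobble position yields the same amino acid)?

Codon 1 AUG (Met): third position 1-fold.
Codon 2 GGG (Gly): third position 4-fold.
Codon 3 UCC (Ser): third position 4-fold.
Codon 4 CGG (Arg): third position 4-fold.
Codon 5 UAC (Tyr): third position 2-fold.
Four-fold degenerate third positions: 3.

3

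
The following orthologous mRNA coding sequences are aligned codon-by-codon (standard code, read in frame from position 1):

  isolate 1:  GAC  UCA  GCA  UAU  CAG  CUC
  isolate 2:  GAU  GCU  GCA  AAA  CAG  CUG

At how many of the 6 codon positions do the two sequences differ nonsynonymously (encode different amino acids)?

Codon 1: GAC Asp / GAU Asp — synonymous.
Codon 2: UCA Ser / GCU Ala — nonsynonymous.
Codon 3: GCA Ala / GCA Ala — identical.
Codon 4: UAU Tyr / AAA Lys — nonsynonymous.
Codon 5: CAG Gln / CAG Gln — identical.
Codon 6: CUC Leu / CUG Leu — synonymous.
Nonsynonymous differences: 2.

2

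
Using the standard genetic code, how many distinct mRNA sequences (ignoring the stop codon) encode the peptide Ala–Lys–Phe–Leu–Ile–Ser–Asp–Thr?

13824

Ala: 4 codons.
Lys: 2 codons.
Phe: 2 codons.
Leu: 6 codons.
Ile: 3 codons.
Ser: 6 codons.
Asp: 2 codons.
Thr: 4 codons.
4 × 2 × 2 × 6 × 3 × 6 × 2 × 4 = 13824.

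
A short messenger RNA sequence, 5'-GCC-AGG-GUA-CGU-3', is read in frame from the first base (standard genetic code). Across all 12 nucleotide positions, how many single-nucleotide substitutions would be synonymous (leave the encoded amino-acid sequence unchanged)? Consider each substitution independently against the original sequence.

11

Codon 1 (GCC, Ala): 3 synonymous substitutions.
Codon 2 (AGG, Arg): 2 synonymous substitutions.
Codon 3 (GUA, Val): 3 synonymous substitutions.
Codon 4 (CGU, Arg): 3 synonymous substitutions.
Total: 3 + 2 + 3 + 3 = 11.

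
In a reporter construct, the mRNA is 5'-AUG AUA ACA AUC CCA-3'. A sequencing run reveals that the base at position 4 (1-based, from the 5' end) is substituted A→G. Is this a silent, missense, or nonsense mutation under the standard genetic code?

Position 4 falls in codon 2: AUA → Ile.
After the substitution the codon is GUA → Val.
Ile ≠ Val, so this is a missense mutation.

missense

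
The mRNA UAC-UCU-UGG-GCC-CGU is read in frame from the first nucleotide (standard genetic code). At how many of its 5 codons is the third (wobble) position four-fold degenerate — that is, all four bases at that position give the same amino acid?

3

Codon 1 UAC (Tyr): third position 2-fold.
Codon 2 UCU (Ser): third position 4-fold.
Codon 3 UGG (Trp): third position 1-fold.
Codon 4 GCC (Ala): third position 4-fold.
Codon 5 CGU (Arg): third position 4-fold.
Four-fold degenerate third positions: 3.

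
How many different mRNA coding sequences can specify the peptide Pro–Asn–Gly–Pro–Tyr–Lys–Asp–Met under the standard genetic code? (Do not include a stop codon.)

Pro: 4 codons.
Asn: 2 codons.
Gly: 4 codons.
Pro: 4 codons.
Tyr: 2 codons.
Lys: 2 codons.
Asp: 2 codons.
Met: 1 codon.
4 × 2 × 4 × 4 × 2 × 2 × 2 × 1 = 1024.

1024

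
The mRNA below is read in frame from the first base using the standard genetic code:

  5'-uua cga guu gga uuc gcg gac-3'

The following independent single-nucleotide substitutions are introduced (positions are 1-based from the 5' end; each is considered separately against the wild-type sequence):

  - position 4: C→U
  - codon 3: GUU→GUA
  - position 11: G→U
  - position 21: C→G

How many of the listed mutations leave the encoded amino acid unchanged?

1

Codon 2: CGA (Arg) → UGA (Stop) — nonsense.
Codon 3: GUU (Val) → GUA (Val) — synonymous.
Codon 4: GGA (Gly) → GUA (Val) — missense.
Codon 7: GAC (Asp) → GAG (Glu) — missense.
Synonymous: 1 of 4.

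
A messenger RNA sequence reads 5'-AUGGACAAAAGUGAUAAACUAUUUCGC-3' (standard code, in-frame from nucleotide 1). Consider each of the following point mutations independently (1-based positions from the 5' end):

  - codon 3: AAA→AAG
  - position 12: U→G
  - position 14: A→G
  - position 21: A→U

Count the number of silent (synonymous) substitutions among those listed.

2

Codon 3: AAA (Lys) → AAG (Lys) — synonymous.
Codon 4: AGU (Ser) → AGG (Arg) — missense.
Codon 5: GAU (Asp) → GGU (Gly) — missense.
Codon 7: CUA (Leu) → CUU (Leu) — synonymous.
Synonymous: 2 of 4.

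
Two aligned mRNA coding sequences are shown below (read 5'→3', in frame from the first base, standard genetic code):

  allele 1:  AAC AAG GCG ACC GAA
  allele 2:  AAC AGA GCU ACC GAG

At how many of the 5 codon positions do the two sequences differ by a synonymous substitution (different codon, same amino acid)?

2

Codon 1: AAC Asn / AAC Asn — identical.
Codon 2: AAG Lys / AGA Arg — nonsynonymous.
Codon 3: GCG Ala / GCU Ala — synonymous.
Codon 4: ACC Thr / ACC Thr — identical.
Codon 5: GAA Glu / GAG Glu — synonymous.
Synonymous differences: 2.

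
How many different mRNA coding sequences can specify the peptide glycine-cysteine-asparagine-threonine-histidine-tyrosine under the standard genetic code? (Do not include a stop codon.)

256

Gly: 4 codons.
Cys: 2 codons.
Asn: 2 codons.
Thr: 4 codons.
His: 2 codons.
Tyr: 2 codons.
4 × 2 × 2 × 4 × 2 × 2 = 256.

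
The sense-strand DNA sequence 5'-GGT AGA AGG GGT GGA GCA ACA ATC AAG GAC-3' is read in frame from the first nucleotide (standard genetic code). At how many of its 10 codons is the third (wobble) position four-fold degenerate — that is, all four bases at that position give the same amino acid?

5

Codon 1 GGT (Gly): third position 4-fold.
Codon 2 AGA (Arg): third position 2-fold.
Codon 3 AGG (Arg): third position 2-fold.
Codon 4 GGT (Gly): third position 4-fold.
Codon 5 GGA (Gly): third position 4-fold.
Codon 6 GCA (Ala): third position 4-fold.
Codon 7 ACA (Thr): third position 4-fold.
Codon 8 ATC (Ile): third position 3-fold.
Codon 9 AAG (Lys): third position 2-fold.
Codon 10 GAC (Asp): third position 2-fold.
Four-fold degenerate third positions: 5.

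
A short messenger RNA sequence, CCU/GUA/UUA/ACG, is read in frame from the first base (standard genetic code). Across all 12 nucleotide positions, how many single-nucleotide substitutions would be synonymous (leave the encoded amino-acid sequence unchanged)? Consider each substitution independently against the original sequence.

Codon 1 (CCU, Pro): 3 synonymous substitutions.
Codon 2 (GUA, Val): 3 synonymous substitutions.
Codon 3 (UUA, Leu): 2 synonymous substitutions.
Codon 4 (ACG, Thr): 3 synonymous substitutions.
Total: 3 + 3 + 2 + 3 = 11.

11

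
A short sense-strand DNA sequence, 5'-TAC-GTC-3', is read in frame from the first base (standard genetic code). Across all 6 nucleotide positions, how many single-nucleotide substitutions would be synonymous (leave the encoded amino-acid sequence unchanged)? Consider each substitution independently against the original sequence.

Codon 1 (TAC, Tyr): 1 synonymous substitution.
Codon 2 (GTC, Val): 3 synonymous substitutions.
Total: 1 + 3 = 4.

4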